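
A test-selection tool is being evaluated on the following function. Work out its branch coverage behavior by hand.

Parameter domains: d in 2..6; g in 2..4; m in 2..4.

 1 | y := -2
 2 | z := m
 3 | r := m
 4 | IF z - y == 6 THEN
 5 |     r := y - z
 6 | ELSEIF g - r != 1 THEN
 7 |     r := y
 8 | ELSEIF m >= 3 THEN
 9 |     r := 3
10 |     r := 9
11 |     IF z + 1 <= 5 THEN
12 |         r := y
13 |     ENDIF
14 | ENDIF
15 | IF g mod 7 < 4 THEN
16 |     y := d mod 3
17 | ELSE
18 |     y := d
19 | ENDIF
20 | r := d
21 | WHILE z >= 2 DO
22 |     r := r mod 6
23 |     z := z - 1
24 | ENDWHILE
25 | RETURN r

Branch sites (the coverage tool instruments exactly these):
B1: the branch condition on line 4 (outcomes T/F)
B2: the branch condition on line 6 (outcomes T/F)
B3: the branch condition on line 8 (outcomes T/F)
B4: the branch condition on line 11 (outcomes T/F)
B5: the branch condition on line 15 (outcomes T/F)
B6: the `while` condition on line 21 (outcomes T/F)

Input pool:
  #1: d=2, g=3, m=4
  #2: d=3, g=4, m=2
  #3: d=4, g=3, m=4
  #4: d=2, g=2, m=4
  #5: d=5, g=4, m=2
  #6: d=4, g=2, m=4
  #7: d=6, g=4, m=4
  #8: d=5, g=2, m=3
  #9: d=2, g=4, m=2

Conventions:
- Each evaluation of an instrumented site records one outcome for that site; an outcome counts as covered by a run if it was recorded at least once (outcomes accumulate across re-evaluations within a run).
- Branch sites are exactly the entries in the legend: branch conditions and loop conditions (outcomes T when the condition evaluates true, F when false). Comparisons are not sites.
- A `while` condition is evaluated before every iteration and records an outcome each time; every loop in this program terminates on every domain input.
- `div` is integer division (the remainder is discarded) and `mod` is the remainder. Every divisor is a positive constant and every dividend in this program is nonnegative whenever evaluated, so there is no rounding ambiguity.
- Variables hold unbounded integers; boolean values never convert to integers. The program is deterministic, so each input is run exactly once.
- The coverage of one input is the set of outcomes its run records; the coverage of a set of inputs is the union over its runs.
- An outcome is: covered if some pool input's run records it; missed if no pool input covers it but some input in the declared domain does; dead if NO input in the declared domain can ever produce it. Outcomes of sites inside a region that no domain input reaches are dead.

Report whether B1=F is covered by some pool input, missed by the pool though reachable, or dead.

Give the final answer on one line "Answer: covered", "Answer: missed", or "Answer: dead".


B1=F is recorded by pool input(s) 2, 5, 8, 9 -> covered
Answer: covered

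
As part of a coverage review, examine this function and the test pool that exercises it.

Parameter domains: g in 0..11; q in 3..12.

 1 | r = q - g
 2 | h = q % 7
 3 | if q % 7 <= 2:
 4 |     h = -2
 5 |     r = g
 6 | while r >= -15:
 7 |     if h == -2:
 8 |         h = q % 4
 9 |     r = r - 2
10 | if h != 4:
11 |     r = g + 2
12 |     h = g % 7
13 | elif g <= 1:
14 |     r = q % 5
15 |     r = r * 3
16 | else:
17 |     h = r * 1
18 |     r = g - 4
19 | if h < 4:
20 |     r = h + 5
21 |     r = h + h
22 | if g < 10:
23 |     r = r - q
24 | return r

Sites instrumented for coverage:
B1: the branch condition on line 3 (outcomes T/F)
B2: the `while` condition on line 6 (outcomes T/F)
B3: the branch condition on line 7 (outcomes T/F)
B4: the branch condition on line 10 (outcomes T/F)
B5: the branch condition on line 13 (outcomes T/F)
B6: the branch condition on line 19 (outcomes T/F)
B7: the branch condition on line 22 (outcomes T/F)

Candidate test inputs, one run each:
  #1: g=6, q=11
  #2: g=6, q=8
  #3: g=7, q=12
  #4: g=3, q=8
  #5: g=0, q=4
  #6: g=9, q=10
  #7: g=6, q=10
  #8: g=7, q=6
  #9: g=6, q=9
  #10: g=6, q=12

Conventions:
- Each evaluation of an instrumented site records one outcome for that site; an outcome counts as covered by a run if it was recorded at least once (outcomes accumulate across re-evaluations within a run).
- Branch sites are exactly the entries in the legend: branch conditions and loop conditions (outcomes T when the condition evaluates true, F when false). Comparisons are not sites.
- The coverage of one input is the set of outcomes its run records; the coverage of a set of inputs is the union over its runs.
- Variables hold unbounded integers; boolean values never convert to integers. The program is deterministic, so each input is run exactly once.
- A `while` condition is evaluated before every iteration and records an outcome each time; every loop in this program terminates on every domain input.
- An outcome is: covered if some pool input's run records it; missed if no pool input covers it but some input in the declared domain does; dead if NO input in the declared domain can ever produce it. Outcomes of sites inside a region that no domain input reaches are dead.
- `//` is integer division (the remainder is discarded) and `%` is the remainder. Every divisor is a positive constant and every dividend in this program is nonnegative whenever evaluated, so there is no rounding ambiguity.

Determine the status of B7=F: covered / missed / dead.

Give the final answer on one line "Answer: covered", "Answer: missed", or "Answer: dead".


no pool input records B7=F
but domain input (g=10, q=3) does record it -> reachable, so missed
Answer: missed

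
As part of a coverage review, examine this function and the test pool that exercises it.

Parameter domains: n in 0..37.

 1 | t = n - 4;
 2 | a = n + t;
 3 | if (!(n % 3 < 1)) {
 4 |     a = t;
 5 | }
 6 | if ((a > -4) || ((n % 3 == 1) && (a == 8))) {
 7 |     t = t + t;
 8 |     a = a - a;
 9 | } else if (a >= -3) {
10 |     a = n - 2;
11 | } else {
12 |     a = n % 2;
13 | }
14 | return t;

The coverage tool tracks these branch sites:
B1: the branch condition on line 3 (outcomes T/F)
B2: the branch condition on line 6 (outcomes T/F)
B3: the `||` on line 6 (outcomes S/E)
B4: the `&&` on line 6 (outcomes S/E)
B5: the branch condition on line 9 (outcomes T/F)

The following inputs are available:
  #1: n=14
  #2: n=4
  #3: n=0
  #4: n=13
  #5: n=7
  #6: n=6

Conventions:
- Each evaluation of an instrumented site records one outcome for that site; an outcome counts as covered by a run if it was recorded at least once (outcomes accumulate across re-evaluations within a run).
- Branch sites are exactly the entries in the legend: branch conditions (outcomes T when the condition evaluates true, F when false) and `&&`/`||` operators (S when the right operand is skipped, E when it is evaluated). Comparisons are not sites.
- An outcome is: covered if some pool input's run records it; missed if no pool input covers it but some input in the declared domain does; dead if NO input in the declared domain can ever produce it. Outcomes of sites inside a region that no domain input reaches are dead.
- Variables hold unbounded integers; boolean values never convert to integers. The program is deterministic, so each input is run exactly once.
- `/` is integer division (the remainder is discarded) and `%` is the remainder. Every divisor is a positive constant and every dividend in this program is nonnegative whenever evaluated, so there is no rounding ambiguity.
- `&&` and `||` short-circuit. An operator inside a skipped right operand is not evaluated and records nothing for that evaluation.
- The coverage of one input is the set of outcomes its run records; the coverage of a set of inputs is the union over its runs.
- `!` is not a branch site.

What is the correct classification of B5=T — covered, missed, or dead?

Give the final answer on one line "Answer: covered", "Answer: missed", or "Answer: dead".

no pool input records B5=T
checking all 38 inputs in the declared domain: B5=T is never recorded -> dead

Answer: dead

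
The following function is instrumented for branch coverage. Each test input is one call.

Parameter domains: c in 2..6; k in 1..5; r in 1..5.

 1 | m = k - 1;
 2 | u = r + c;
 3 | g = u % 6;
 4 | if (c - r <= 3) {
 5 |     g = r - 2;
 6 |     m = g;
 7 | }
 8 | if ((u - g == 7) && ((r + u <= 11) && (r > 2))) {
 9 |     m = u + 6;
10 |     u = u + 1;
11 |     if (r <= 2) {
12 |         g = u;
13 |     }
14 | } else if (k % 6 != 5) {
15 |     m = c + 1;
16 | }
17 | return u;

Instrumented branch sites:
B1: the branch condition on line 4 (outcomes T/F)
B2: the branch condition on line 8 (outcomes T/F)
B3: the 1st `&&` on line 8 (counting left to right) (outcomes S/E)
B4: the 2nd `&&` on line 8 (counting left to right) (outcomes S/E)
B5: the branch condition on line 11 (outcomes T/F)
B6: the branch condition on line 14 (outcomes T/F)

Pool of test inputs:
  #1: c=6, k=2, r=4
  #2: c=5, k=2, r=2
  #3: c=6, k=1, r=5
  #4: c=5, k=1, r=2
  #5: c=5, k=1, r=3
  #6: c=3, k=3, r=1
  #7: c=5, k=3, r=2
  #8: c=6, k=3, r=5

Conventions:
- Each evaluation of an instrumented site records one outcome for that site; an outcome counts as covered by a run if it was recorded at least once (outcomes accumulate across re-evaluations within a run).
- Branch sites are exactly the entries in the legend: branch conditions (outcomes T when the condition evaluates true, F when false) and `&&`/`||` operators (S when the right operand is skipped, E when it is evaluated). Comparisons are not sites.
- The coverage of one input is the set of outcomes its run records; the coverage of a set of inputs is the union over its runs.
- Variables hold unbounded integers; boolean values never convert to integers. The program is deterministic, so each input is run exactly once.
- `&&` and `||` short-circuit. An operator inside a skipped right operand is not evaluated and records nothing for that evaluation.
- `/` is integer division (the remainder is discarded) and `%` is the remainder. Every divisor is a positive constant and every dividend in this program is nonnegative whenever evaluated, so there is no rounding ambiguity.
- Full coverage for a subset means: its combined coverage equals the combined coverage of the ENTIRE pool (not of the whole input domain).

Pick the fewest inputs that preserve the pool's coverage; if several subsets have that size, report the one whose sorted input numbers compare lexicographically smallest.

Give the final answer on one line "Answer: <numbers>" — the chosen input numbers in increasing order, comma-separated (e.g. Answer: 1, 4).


input #1, c=6, k=2, r=4: events B1->T, B3->S, B2->F, B6->T; outcomes B1=T, B2=F, B3=S, B6=T
input #2, c=5, k=2, r=2: events B1->T, B3->E, B4->E, B2->F, B6->T; outcomes B1=T, B2=F, B3=E, B4=E, B6=T
input #3, c=6, k=1, r=5: events B1->T, B3->S, B2->F, B6->T; outcomes B1=T, B2=F, B3=S, B6=T
input #4, c=5, k=1, r=2: events B1->T, B3->E, B4->E, B2->F, B6->T; outcomes B1=T, B2=F, B3=E, B4=E, B6=T
input #5, c=5, k=1, r=3: events B1->T, B3->E, B4->E, B2->T, B5->F; outcomes B1=T, B2=T, B3=E, B4=E, B5=F
input #6, c=3, k=3, r=1: events B1->T, B3->S, B2->F, B6->T; outcomes B1=T, B2=F, B3=S, B6=T
input #7, c=5, k=3, r=2: events B1->T, B3->E, B4->E, B2->F, B6->T; outcomes B1=T, B2=F, B3=E, B4=E, B6=T
input #8, c=6, k=3, r=5: events B1->T, B3->S, B2->F, B6->T; outcomes B1=T, B2=F, B3=S, B6=T
pool-wide coverage (8 outcomes): B1=T, B2=T, B2=F, B3=S, B3=E, B4=E, B5=F, B6=T
every size-1 subset falls short of the 8 outcomes (best: 5/8)
inputs {1, 5} (size 2) cover everything; no size-2 subset with a lexicographically smaller index list covers all 8
Answer: 1, 5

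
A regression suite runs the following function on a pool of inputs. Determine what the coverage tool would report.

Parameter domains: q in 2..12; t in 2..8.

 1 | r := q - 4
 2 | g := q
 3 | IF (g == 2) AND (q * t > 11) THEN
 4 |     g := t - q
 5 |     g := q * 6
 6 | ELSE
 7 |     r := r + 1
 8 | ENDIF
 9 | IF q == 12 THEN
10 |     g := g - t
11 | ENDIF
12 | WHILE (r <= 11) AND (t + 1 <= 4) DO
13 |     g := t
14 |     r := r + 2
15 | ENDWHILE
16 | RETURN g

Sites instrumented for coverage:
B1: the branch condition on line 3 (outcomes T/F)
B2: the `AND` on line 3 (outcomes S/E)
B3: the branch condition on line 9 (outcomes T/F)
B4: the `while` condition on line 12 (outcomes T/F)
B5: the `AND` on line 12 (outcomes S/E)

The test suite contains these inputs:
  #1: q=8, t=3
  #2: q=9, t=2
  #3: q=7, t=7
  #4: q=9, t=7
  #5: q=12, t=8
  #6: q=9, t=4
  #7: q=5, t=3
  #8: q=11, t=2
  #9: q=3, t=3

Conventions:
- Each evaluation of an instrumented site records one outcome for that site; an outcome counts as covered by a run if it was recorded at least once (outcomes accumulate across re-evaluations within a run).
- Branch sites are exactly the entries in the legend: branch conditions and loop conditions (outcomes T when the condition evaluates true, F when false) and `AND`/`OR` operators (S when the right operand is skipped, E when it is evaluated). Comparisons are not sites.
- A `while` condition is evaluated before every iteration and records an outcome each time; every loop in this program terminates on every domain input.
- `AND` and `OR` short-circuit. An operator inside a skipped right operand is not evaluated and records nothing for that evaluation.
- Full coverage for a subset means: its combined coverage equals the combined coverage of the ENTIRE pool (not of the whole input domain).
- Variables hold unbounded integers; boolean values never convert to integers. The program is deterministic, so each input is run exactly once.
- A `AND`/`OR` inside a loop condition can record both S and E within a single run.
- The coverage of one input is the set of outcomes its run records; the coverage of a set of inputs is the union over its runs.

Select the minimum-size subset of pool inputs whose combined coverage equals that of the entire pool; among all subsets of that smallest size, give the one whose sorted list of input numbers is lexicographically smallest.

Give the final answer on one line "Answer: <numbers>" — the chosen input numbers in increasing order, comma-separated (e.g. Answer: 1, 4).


test 1 (q=8, t=3) hits B1=F, B2=S, B3=F, B4=T, B4=F, B5=S, B5=E
test 2 (q=9, t=2) hits B1=F, B2=S, B3=F, B4=T, B4=F, B5=S, B5=E
test 3 (q=7, t=7) hits B1=F, B2=S, B3=F, B4=F, B5=E
test 4 (q=9, t=7) hits B1=F, B2=S, B3=F, B4=F, B5=E
test 5 (q=12, t=8) hits B1=F, B2=S, B3=T, B4=F, B5=E
test 6 (q=9, t=4) hits B1=F, B2=S, B3=F, B4=F, B5=E
test 7 (q=5, t=3) hits B1=F, B2=S, B3=F, B4=T, B4=F, B5=S, B5=E
test 8 (q=11, t=2) hits B1=F, B2=S, B3=F, B4=T, B4=F, B5=S, B5=E
test 9 (q=3, t=3) hits B1=F, B2=S, B3=F, B4=T, B4=F, B5=S, B5=E
pool-wide coverage (8 outcomes): B1=F, B2=S, B3=T, B3=F, B4=T, B4=F, B5=S, B5=E
no size-1 subset reaches all 8 outcomes (best union: 7/8)
the canonical winner is {1, 5}: size 2, full 8-outcome coverage, earliest index list among size-2 covers
Answer: 1, 5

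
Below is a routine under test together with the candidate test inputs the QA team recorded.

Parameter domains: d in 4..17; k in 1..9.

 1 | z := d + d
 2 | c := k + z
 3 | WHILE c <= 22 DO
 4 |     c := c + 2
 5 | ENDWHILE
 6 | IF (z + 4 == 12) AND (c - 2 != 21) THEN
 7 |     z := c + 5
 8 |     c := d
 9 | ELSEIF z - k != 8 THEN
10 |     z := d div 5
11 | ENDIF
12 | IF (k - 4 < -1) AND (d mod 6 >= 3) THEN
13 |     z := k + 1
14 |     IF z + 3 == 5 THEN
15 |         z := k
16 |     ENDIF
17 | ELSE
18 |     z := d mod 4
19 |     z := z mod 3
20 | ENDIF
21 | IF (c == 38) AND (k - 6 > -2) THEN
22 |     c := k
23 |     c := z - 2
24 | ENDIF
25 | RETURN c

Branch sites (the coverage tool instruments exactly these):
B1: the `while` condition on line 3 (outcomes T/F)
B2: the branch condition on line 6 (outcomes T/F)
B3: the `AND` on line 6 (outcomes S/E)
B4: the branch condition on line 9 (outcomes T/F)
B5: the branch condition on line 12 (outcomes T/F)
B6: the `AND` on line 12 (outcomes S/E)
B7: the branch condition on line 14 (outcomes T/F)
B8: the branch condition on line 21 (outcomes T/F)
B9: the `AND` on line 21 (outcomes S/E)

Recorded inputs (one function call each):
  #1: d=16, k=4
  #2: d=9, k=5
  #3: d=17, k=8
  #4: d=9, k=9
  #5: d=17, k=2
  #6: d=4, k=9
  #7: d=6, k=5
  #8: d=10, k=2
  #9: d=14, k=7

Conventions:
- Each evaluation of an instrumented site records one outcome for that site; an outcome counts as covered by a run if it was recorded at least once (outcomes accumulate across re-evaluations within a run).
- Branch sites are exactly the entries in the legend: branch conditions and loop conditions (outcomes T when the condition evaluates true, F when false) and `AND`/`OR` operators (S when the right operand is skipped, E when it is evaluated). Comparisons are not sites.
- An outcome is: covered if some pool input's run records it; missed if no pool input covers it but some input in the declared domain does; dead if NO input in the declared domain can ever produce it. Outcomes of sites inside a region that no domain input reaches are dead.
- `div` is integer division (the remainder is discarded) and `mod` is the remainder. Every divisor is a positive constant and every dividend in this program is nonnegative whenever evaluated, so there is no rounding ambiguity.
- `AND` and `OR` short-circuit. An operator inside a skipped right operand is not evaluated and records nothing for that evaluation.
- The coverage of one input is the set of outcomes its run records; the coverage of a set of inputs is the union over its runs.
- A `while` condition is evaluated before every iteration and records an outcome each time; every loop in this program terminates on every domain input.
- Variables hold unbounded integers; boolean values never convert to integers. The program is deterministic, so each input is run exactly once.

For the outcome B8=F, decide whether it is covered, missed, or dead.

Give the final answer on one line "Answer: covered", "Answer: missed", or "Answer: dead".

B8=F is recorded by pool input(s) 1, 2, 3, 4, 5, 6, 7, 8, 9 -> covered

Answer: covered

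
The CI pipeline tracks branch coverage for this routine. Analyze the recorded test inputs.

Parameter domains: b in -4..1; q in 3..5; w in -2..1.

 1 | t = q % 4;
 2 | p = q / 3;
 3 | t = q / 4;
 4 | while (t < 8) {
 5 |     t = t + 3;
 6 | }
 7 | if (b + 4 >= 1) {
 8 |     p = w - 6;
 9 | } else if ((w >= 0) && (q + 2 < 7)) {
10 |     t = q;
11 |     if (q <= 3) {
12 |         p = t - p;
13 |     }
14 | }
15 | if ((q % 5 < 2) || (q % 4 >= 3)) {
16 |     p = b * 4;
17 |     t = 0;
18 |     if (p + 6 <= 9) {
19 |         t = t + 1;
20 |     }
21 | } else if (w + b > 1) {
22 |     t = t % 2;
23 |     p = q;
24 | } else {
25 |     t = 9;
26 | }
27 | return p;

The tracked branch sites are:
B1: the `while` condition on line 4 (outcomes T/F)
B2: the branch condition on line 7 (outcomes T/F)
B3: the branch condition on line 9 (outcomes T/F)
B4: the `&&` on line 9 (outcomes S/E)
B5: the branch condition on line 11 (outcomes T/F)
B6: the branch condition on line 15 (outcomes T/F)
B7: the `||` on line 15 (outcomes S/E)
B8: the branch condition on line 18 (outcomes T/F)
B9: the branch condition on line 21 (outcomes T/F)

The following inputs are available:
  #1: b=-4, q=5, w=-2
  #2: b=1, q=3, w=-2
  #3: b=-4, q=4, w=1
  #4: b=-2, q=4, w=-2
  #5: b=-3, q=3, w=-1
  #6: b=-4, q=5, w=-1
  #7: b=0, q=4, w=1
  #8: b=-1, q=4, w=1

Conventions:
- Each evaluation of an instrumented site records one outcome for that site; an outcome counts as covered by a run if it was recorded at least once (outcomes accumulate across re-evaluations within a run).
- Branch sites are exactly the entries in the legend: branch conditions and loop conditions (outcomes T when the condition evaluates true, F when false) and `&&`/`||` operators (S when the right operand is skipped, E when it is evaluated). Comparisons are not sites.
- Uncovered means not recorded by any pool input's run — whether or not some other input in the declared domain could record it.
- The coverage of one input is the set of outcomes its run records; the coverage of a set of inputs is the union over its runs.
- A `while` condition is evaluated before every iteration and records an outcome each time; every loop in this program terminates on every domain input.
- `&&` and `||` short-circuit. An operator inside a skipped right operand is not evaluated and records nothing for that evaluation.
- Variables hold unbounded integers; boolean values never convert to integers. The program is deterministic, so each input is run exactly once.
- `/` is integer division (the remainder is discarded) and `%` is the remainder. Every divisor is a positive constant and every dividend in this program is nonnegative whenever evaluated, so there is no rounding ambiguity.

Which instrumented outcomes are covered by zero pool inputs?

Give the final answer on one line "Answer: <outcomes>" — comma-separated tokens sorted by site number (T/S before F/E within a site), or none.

run #1 (b=-4, q=5, w=-2) records B1=T, B1=F, B2=F, B3=F, B4=S, B6=T, B7=S, B8=T
run #2 (b=1, q=3, w=-2) records B1=T, B1=F, B2=T, B6=T, B7=E, B8=F
run #3 (b=-4, q=4, w=1) records B1=T, B1=F, B2=F, B3=T, B4=E, B5=F, B6=F, B7=E, B9=F
run #4 (b=-2, q=4, w=-2) records B1=T, B1=F, B2=T, B6=F, B7=E, B9=F
run #5 (b=-3, q=3, w=-1) records B1=T, B1=F, B2=T, B6=T, B7=E, B8=T
run #6 (b=-4, q=5, w=-1) records B1=T, B1=F, B2=F, B3=F, B4=S, B6=T, B7=S, B8=T
run #7 (b=0, q=4, w=1) records B1=T, B1=F, B2=T, B6=F, B7=E, B9=F
run #8 (b=-1, q=4, w=1) records B1=T, B1=F, B2=T, B6=F, B7=E, B9=F
union over the pool: B1=T, B1=F, B2=T, B2=F, B3=T, B3=F, B4=S, B4=E, B5=F, B6=T, B6=F, B7=S, B7=E, B8=T, B8=F, B9=F
uncovered (2 of 18): B5=T, B9=T

Answer: B5=T, B9=T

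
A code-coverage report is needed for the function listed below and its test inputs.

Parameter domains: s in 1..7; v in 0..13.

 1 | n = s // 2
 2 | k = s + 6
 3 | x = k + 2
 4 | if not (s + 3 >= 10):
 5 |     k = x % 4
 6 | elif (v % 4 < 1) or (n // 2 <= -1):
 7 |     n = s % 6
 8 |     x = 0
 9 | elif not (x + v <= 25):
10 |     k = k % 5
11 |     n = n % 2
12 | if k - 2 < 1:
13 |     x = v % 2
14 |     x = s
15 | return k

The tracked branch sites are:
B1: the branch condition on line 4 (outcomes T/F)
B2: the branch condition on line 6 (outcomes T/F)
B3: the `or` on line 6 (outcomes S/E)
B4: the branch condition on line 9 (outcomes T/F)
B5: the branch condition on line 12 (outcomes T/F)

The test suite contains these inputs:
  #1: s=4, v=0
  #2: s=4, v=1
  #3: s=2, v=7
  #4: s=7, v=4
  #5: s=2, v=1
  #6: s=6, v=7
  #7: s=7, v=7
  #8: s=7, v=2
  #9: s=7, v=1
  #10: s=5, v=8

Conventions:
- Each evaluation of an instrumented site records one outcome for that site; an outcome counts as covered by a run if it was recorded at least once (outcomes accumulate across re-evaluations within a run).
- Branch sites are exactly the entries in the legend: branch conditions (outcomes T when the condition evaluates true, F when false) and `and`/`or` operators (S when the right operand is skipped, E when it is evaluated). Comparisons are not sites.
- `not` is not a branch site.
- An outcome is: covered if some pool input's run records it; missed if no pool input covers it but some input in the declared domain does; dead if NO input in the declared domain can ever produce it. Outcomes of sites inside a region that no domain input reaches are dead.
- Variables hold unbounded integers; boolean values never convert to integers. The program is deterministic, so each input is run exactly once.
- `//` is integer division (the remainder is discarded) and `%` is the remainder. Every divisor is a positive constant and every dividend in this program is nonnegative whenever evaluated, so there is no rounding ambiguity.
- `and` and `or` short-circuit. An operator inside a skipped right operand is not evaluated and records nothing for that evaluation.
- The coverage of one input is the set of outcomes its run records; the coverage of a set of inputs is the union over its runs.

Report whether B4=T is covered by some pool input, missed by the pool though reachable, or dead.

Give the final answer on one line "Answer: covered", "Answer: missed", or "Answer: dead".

no pool input records B4=T
but domain input (s=7, v=11) does record it -> reachable, so missed

Answer: missed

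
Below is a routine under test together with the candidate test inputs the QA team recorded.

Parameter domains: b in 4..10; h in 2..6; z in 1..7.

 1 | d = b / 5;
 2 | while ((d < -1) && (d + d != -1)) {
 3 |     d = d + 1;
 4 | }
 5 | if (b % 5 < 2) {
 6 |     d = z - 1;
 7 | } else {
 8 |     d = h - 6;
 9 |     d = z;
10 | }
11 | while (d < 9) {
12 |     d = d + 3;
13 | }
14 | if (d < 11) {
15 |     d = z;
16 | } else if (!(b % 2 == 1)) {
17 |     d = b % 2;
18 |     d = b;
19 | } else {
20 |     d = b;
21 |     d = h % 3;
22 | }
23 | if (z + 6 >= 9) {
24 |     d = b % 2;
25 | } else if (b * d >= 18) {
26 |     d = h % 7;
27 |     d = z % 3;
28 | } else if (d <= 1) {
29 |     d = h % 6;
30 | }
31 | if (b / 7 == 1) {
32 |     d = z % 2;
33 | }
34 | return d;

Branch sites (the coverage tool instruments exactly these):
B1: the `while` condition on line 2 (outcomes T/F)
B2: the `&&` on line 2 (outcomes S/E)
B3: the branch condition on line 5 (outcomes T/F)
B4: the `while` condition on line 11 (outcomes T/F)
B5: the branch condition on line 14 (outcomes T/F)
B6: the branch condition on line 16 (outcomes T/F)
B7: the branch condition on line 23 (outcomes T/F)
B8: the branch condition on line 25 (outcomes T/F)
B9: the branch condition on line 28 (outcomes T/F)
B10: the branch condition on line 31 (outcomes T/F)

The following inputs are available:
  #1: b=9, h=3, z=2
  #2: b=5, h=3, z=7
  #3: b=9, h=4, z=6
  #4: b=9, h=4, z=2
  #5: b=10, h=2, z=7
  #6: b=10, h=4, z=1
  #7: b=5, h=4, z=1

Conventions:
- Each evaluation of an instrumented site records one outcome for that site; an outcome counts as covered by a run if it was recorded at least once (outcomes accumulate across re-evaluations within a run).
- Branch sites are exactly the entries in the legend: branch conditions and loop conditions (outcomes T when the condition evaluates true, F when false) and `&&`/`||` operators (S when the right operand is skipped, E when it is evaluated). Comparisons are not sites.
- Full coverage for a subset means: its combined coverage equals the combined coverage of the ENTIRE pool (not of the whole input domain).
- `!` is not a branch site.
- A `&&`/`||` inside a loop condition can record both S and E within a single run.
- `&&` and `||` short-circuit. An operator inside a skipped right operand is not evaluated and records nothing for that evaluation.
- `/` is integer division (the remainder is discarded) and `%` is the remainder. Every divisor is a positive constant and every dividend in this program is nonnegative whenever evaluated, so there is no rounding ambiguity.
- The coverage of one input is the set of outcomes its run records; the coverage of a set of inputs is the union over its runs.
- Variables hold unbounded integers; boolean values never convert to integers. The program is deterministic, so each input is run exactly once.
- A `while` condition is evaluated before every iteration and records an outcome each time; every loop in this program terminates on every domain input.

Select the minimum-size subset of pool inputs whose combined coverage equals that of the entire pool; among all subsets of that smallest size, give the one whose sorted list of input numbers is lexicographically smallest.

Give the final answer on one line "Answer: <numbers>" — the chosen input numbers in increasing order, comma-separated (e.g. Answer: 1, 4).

test 1 (b=9, h=3, z=2) hits B1=F, B2=S, B3=F, B4=T, B4=F, B5=F, B6=F, B7=F, B8=F, B9=T, B10=T
test 2 (b=5, h=3, z=7) hits B1=F, B2=S, B3=T, B4=T, B4=F, B5=T, B7=T, B10=F
test 3 (b=9, h=4, z=6) hits B1=F, B2=S, B3=F, B4=T, B4=F, B5=T, B7=T, B10=T
test 4 (b=9, h=4, z=2) hits B1=F, B2=S, B3=F, B4=T, B4=F, B5=F, B6=F, B7=F, B8=F, B9=T, B10=T
test 5 (b=10, h=2, z=7) hits B1=F, B2=S, B3=T, B4=T, B4=F, B5=T, B7=T, B10=T
test 6 (b=10, h=4, z=1) hits B1=F, B2=S, B3=T, B4=T, B4=F, B5=T, B7=F, B8=F, B9=T, B10=T
test 7 (b=5, h=4, z=1) hits B1=F, B2=S, B3=T, B4=T, B4=F, B5=T, B7=F, B8=F, B9=T, B10=F
pool-wide coverage (15 outcomes): B1=F, B2=S, B3=T, B3=F, B4=T, B4=F, B5=T, B5=F, B6=F, B7=T, B7=F, B8=F, B9=T, B10=T, B10=F
checked all size-1 subsets: none covers 15 outcomes (max 11/15)
at size 2, {1, 2} reaches all 15 outcomes; every lexicographically earlier size-2 subset fails

Answer: 1, 2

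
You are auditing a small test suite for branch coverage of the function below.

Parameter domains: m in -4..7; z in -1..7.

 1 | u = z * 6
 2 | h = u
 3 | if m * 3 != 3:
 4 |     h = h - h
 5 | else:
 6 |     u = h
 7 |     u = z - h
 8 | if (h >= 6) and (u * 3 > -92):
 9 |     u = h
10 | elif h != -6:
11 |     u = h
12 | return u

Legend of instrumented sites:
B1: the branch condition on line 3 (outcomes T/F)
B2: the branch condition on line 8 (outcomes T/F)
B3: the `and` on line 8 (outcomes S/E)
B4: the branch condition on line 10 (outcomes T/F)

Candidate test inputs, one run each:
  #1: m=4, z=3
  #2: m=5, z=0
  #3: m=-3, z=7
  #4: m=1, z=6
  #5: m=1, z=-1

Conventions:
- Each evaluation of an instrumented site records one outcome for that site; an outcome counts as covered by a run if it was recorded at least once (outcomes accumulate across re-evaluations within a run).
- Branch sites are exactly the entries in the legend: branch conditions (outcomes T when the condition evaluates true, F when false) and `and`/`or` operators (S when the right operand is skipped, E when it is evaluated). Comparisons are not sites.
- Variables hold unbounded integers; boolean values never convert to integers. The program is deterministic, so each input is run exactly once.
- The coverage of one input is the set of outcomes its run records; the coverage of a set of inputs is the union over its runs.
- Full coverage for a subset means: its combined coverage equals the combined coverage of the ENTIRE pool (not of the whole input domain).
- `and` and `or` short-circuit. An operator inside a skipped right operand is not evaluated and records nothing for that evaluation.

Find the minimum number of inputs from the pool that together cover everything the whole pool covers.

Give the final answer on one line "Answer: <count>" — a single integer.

#1 (m=4, z=3) -> B1->T, B3->S, B2->F, B4->T; covered: B1=T, B2=F, B3=S, B4=T
#2 (m=5, z=0) -> B1->T, B3->S, B2->F, B4->T; covered: B1=T, B2=F, B3=S, B4=T
#3 (m=-3, z=7) -> B1->T, B3->S, B2->F, B4->T; covered: B1=T, B2=F, B3=S, B4=T
#4 (m=1, z=6) -> B1->F, B3->E, B2->T; covered: B1=F, B2=T, B3=E
#5 (m=1, z=-1) -> B1->F, B3->S, B2->F, B4->F; covered: B1=F, B2=F, B3=S, B4=F
union over all inputs: B1=T, B1=F, B2=T, B2=F, B3=S, B3=E, B4=T, B4=F (8 outcomes)
every size-1 subset falls short of the 8 outcomes (best: 4/8)
every size-2 subset falls short of the 8 outcomes (best: 7/8)
size 3: inputs {1, 4, 5} cover all 8 outcomes, and no lexicographically smaller subset of this size does

Answer: 3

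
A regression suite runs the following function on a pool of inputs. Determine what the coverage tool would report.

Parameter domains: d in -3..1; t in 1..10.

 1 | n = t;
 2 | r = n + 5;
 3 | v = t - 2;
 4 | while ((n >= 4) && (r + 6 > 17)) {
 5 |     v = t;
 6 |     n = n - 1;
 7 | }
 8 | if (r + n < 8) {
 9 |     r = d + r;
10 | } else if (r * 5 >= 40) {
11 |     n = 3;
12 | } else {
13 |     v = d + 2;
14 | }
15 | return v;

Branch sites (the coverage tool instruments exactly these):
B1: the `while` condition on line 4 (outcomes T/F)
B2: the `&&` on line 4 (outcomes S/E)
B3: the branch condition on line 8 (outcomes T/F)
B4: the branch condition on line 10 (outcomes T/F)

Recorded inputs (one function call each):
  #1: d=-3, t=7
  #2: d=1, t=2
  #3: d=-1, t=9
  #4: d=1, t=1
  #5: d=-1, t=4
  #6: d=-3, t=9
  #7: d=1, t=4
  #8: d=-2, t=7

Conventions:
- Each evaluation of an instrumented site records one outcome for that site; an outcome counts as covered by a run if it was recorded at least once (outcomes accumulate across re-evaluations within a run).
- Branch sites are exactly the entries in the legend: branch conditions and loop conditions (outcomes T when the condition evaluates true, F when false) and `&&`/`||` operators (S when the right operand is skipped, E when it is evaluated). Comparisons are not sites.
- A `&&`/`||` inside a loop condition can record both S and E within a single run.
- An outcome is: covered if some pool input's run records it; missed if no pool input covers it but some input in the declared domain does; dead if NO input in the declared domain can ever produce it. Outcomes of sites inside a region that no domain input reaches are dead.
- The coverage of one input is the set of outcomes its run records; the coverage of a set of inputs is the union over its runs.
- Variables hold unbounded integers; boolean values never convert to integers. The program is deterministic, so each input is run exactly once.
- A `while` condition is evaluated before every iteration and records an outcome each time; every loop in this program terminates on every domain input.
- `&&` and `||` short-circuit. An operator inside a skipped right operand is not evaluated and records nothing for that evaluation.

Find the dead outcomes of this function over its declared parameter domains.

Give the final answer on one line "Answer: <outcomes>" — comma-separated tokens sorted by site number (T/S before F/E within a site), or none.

checking every outcome against all 50 domain inputs:
  reachable outcomes have witnesses, e.g. B1=T (e.g. d=-3, t=7), B1=F (e.g. d=-3, t=1), B2=S (e.g. d=-3, t=1), B2=E (e.g. d=-3, t=4)

Answer: none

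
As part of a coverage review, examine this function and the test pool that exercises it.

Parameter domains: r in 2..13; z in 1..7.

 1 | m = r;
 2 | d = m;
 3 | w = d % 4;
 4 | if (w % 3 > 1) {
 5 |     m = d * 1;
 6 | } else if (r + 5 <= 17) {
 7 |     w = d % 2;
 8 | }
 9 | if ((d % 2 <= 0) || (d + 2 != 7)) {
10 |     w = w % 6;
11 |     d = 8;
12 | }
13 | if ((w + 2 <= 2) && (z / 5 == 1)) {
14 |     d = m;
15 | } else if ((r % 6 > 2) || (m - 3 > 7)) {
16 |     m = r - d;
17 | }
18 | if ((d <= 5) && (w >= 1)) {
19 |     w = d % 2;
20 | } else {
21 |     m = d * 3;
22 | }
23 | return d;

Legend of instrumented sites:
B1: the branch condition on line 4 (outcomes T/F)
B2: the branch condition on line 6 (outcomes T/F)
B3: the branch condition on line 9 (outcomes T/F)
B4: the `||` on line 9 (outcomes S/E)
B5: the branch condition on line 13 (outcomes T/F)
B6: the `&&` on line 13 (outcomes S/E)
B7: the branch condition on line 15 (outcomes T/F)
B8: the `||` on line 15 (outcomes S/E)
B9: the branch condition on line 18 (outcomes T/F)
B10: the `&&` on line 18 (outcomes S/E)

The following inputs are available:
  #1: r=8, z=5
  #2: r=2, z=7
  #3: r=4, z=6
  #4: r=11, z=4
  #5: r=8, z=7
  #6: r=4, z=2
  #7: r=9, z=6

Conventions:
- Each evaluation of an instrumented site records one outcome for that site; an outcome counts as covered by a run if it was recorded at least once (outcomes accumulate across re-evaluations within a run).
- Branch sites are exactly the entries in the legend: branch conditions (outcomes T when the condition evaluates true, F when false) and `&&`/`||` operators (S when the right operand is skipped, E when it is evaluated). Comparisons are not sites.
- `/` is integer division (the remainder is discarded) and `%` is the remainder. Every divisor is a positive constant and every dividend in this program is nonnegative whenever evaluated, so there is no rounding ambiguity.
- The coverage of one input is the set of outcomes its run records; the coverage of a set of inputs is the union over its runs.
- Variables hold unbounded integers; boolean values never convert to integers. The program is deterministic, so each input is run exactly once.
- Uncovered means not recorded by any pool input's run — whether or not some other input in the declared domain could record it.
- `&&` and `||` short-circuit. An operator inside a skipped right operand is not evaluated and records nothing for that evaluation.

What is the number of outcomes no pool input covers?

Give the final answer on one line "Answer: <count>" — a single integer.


#1 (r=8, z=5) -> B1->F, B2->T, B4->S, B3->T, B6->E, B5->T, B10->S, B9->F; covered: B1=F, B2=T, B3=T, B4=S, B5=T, B6=E, B9=F, B10=S
#2 (r=2, z=7) -> B1->T, B4->S, B3->T, B6->S, B5->F, B8->E, B7->F, B10->S, B9->F; covered: B1=T, B3=T, B4=S, B5=F, B6=S, B7=F, B8=E, B9=F, B10=S
#3 (r=4, z=6) -> B1->F, B2->T, B4->S, B3->T, B6->E, B5->T, B10->E, B9->F; covered: B1=F, B2=T, B3=T, B4=S, B5=T, B6=E, B9=F, B10=E
#4 (r=11, z=4) -> B1->F, B2->T, B4->E, B3->T, B6->S, B5->F, B8->S, B7->T, B10->S, B9->F; covered: B1=F, B2=T, B3=T, B4=E, B5=F, B6=S, B7=T, B8=S, B9=F, B10=S
#5 (r=8, z=7) -> B1->F, B2->T, B4->S, B3->T, B6->E, B5->T, B10->S, B9->F; covered: B1=F, B2=T, B3=T, B4=S, B5=T, B6=E, B9=F, B10=S
#6 (r=4, z=2) -> B1->F, B2->T, B4->S, B3->T, B6->E, B5->F, B8->S, B7->T, B10->S, B9->F; covered: B1=F, B2=T, B3=T, B4=S, B5=F, B6=E, B7=T, B8=S, B9=F, B10=S
#7 (r=9, z=6) -> B1->F, B2->T, B4->E, B3->T, B6->S, B5->F, B8->S, B7->T, B10->S, B9->F; covered: B1=F, B2=T, B3=T, B4=E, B5=F, B6=S, B7=T, B8=S, B9=F, B10=S
union over the pool: B1=T, B1=F, B2=T, B3=T, B4=S, B4=E, B5=T, B5=F, B6=S, B6=E, B7=T, B7=F, B8=S, B8=E, B9=F, B10=S, B10=E
uncovered (3 of 20): B2=F, B3=F, B9=T
Answer: 3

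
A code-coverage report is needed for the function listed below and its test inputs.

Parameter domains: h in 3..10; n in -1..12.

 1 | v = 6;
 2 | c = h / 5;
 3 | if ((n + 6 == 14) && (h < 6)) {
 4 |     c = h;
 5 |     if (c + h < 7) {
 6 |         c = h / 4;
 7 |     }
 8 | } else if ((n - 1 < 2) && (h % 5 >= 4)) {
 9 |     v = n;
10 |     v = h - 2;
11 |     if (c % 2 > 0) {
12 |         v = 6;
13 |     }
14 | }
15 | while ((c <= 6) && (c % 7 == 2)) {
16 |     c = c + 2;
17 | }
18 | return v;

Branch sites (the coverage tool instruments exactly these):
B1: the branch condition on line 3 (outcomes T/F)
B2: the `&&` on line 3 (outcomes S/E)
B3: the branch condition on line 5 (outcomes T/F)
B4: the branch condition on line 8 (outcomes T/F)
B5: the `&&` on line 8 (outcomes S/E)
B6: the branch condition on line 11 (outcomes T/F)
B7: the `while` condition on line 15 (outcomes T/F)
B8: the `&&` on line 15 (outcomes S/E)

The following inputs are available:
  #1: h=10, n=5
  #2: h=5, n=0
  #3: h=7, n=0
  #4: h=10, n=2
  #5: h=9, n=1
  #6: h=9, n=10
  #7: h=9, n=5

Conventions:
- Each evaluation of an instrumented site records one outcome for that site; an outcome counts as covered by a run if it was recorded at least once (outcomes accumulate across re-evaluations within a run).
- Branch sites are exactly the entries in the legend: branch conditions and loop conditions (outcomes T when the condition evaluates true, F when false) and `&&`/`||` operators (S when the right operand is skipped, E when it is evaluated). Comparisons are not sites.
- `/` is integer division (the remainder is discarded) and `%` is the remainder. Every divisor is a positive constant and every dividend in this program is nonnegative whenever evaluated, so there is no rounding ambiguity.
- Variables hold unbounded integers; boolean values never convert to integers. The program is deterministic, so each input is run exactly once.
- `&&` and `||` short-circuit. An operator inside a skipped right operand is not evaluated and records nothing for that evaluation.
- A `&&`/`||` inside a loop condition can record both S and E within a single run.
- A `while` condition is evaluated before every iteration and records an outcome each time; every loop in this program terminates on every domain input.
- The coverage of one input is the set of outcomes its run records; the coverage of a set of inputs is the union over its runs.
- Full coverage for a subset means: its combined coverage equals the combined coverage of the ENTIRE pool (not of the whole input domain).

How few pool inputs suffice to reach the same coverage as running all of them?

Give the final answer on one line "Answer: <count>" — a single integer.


input #1 (h=10, n=5): covers B1=F, B2=S, B4=F, B5=S, B7=T, B7=F, B8=E
input #2 (h=5, n=0): covers B1=F, B2=S, B4=F, B5=E, B7=F, B8=E
input #3 (h=7, n=0): covers B1=F, B2=S, B4=F, B5=E, B7=F, B8=E
input #4 (h=10, n=2): covers B1=F, B2=S, B4=F, B5=E, B7=T, B7=F, B8=E
input #5 (h=9, n=1): covers B1=F, B2=S, B4=T, B5=E, B6=T, B7=F, B8=E
input #6 (h=9, n=10): covers B1=F, B2=S, B4=F, B5=S, B7=F, B8=E
input #7 (h=9, n=5): covers B1=F, B2=S, B4=F, B5=S, B7=F, B8=E
pool-wide coverage (10 outcomes): B1=F, B2=S, B4=T, B4=F, B5=S, B5=E, B6=T, B7=T, B7=F, B8=E
every size-1 subset falls short of the 10 outcomes (best: 7/10)
inputs {1, 5} (size 2) cover everything; no size-2 subset with a lexicographically smaller index list covers all 10
Answer: 2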